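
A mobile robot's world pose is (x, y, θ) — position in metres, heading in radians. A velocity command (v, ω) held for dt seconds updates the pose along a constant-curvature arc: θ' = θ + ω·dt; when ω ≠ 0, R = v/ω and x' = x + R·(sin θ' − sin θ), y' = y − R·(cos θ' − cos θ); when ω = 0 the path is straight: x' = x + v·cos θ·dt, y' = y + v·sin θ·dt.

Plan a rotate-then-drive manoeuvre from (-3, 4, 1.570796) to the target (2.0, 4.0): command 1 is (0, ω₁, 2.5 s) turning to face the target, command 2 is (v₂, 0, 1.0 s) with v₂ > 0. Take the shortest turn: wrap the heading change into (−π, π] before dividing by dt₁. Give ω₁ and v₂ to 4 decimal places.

ω₁ = -0.6283, v₂ = 5.0000

heading to target = atan2(4−4, 2−-3) = 0.0000
Δθ = wrap(0.0000 − 1.5708) = -1.5708; ω₁ = Δθ/dt₁ = -0.6283
distance = √((2−-3)² + (4−4)²) = 5.0000; v₂ = distance/dt₂ = 5.0000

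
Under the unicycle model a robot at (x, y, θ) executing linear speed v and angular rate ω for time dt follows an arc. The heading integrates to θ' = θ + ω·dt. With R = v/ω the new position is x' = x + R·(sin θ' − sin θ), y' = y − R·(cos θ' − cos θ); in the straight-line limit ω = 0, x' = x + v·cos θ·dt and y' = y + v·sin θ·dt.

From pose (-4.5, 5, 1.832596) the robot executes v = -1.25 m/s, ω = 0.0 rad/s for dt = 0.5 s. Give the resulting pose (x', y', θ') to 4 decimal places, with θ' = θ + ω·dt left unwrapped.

θ' = 1.8326 + 0.0·0.5 = 1.8326
ω = 0 → straight: x' = -4.5 + -1.25·cos(1.8326)·0.5 = -4.3382
y' = 5 + -1.25·sin(1.8326)·0.5 = 4.3963

(-4.3382, 4.3963, 1.8326)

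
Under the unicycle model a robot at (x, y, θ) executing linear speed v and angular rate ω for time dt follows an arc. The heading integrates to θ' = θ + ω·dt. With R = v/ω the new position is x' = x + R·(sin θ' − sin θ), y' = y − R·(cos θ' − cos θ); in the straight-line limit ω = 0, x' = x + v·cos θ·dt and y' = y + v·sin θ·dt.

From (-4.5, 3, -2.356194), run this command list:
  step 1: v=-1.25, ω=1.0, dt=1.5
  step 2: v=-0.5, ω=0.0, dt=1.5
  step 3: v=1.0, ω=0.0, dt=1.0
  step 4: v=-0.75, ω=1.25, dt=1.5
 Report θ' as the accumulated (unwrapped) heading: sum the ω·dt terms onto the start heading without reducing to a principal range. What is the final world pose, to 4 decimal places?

(-5.2400, 4.4356, 1.0188)

step 1: θ'=-0.8562 (R=-1.2500) → pose (-4.4397, 4.7030, -0.8562)
step 2: θ'=-0.8562 (straight) → pose (-4.9312, 5.2695, -0.8562)
step 3: θ'=-0.8562 (straight) → pose (-4.2759, 4.5142, -0.8562)
step 4: θ'=1.0188 (R=-0.6000) → pose (-5.2400, 4.4356, 1.0188)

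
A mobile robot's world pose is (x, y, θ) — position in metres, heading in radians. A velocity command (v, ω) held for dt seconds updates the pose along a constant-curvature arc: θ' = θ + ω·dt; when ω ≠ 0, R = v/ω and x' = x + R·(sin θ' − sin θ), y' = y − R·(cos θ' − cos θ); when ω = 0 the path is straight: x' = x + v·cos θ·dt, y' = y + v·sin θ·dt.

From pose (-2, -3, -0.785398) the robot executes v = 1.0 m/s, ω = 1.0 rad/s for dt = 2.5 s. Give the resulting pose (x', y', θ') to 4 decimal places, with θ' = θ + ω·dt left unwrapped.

θ' = -0.7854 + 1.0·2.5 = 1.7146
R = v/ω = 1.0/1.0 = 1.0000
x' = -2 + 1.0000·(sin 1.7146 − sin -0.7854) = -0.3032
y' = -3 − 1.0000·(cos 1.7146 − cos -0.7854) = -2.1496

(-0.3032, -2.1496, 1.7146)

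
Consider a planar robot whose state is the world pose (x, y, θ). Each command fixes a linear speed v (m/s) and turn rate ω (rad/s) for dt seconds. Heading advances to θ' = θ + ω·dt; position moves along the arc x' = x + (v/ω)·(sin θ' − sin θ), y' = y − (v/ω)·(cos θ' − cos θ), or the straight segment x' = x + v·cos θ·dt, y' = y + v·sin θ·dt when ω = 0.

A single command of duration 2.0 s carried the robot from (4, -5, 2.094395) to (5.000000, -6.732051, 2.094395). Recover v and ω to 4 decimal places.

v = -1.0000, ω = 0.0000

Δθ = 2.094395 − 2.094395 = 0.000000
ω = Δθ/dt = 0.000000/2.0 = 0.0000
ω = 0 → v = (Δx·cos θ + Δy·sin θ)/dt = -1.0000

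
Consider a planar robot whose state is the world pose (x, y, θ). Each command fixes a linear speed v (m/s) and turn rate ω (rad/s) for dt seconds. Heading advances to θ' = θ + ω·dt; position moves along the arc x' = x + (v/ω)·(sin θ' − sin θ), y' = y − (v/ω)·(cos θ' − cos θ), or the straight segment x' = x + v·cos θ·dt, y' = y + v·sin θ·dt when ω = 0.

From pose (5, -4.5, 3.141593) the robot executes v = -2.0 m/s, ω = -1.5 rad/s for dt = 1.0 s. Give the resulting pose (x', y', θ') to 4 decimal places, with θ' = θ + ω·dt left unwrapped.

θ' = 3.1416 + -1.5·1.0 = 1.6416
R = v/ω = -2.0/-1.5 = 1.3333
x' = 5 + 1.3333·(sin 1.6416 − sin 3.1416) = 6.3300
y' = -4.5 − 1.3333·(cos 1.6416 − cos 3.1416) = -5.7390

(6.3300, -5.7390, 1.6416)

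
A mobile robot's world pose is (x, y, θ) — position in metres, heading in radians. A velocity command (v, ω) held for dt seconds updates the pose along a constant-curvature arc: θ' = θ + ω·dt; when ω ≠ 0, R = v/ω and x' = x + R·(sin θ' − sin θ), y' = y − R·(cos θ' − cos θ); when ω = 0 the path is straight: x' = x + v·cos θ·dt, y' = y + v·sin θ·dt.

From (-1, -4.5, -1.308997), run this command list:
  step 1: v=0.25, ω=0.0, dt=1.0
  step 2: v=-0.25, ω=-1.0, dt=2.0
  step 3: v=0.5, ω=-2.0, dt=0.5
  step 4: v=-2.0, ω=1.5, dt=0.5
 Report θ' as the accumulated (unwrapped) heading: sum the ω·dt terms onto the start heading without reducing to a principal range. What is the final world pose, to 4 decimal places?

step 1: θ'=-1.3090 (straight) → pose (-0.9353, -4.7415, -1.3090)
step 2: θ'=-3.3090 (R=0.2500) → pose (-0.6522, -4.4303, -3.3090)
step 3: θ'=-4.3090 (R=-0.2500) → pose (-0.8404, -4.2819, -4.3090)
step 4: θ'=-3.5590 (R=-1.3333) → pose (-0.1546, -4.9774, -3.5590)

(-0.1546, -4.9774, -3.5590)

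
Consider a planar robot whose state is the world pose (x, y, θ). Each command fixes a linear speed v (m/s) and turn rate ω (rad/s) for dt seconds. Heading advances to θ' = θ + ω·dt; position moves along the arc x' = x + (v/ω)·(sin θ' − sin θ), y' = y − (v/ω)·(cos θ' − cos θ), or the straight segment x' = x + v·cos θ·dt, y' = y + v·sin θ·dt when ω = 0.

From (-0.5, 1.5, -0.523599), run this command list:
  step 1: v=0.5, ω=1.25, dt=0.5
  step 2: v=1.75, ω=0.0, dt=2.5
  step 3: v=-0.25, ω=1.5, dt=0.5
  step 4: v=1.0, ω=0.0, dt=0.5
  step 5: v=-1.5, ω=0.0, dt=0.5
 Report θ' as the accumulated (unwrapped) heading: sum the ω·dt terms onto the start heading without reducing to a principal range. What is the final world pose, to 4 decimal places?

(3.8198, 1.6473, 0.8514)

step 1: θ'=0.1014 (R=0.4000) → pose (-0.2595, 1.4485, 0.1014)
step 2: θ'=0.1014 (straight) → pose (4.0930, 1.8913, 0.1014)
step 3: θ'=0.8514 (R=-0.1667) → pose (3.9845, 1.8353, 0.8514)
step 4: θ'=0.8514 (straight) → pose (4.3140, 2.2114, 0.8514)
step 5: θ'=0.8514 (straight) → pose (3.8198, 1.6473, 0.8514)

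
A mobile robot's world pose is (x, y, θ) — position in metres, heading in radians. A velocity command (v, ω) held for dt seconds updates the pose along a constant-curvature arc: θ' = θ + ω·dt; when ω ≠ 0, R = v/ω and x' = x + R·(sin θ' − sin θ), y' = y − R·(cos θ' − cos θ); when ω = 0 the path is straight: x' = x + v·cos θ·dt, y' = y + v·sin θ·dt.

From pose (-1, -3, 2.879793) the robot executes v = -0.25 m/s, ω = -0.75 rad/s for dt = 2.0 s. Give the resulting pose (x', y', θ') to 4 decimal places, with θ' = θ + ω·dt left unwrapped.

θ' = 2.8798 + -0.75·2.0 = 1.3798
R = v/ω = -0.25/-0.75 = 0.3333
x' = -1 + 0.3333·(sin 1.3798 − sin 2.8798) = -0.7590
y' = -3 − 0.3333·(cos 1.3798 − cos 2.8798) = -3.3853

(-0.7590, -3.3853, 1.3798)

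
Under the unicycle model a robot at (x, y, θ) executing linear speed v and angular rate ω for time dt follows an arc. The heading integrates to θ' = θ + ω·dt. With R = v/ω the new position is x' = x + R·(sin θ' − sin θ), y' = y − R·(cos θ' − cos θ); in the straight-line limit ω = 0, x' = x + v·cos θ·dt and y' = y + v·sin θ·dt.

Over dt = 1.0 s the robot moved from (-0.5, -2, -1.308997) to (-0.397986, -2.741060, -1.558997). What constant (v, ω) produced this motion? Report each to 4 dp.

Δθ = -1.558997 − -1.308997 = -0.250000
ω = Δθ/dt = -0.250000/1.0 = -0.2500
R = −Δy/(cos θ' − cos θ) = -3.0000
v = R·ω = -3.0000·-0.2500 = 0.7500

v = 0.7500, ω = -0.2500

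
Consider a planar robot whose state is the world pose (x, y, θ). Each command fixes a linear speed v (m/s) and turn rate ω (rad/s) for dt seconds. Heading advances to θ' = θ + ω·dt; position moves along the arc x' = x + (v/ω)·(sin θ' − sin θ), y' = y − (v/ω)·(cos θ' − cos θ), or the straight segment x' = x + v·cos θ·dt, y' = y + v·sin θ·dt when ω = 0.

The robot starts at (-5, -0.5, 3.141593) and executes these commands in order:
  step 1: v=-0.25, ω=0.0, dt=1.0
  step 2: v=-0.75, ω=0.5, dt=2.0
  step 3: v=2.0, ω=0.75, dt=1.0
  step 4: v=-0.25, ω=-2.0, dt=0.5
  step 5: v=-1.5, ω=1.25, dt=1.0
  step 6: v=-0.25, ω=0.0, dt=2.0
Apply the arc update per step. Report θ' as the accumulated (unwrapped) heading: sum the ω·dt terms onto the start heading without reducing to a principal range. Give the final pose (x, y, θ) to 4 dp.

(-3.7649, 0.2192, 5.1416)

step 1: θ'=3.1416 (straight) → pose (-4.7500, -0.5000, 3.1416)
step 2: θ'=4.1416 (R=-1.5000) → pose (-3.4878, 0.1895, 4.1416)
step 3: θ'=4.8916 (R=2.6667) → pose (-3.8678, -1.7266, 4.8916)
step 4: θ'=3.8916 (R=0.1250) → pose (-3.8300, -1.6128, 3.8916)
step 5: θ'=5.1416 (R=-1.2000) → pose (-3.5568, -0.2354, 5.1416)
step 6: θ'=5.1416 (straight) → pose (-3.7649, 0.2192, 5.1416)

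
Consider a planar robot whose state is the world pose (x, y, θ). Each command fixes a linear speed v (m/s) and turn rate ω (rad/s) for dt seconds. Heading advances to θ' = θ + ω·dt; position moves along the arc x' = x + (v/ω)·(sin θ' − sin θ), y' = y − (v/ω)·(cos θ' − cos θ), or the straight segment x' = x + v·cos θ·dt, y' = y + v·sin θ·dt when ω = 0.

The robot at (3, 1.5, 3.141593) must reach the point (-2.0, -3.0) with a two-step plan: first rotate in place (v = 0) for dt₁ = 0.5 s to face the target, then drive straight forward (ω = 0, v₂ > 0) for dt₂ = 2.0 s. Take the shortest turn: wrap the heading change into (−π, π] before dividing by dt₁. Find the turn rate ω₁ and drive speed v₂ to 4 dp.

heading to target = atan2(-3−1.5, -2−3) = -2.4088
Δθ = wrap(-2.4088 − 3.1416) = 0.7328; ω₁ = Δθ/dt₁ = 1.4656
distance = √((-2−3)² + (-3−1.5)²) = 6.7268; v₂ = distance/dt₂ = 3.3634

ω₁ = 1.4656, v₂ = 3.3634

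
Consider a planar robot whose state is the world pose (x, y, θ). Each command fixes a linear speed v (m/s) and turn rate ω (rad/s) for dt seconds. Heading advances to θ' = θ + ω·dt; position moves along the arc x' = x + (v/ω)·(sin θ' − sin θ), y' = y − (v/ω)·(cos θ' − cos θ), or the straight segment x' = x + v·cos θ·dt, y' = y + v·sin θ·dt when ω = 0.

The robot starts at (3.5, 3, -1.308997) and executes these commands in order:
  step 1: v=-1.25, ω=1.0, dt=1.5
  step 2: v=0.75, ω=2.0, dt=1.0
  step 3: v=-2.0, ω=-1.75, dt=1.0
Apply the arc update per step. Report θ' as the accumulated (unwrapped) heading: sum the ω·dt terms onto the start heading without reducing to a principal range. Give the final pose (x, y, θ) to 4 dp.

step 1: θ'=0.1910 (R=-1.2500) → pose (2.0553, 3.9037, 0.1910)
step 2: θ'=2.1910 (R=0.3750) → pose (2.2893, 4.4899, 2.1910)
step 3: θ'=0.4410 (R=1.1429) → pose (1.8471, 2.7921, 0.4410)

(1.8471, 2.7921, 0.4410)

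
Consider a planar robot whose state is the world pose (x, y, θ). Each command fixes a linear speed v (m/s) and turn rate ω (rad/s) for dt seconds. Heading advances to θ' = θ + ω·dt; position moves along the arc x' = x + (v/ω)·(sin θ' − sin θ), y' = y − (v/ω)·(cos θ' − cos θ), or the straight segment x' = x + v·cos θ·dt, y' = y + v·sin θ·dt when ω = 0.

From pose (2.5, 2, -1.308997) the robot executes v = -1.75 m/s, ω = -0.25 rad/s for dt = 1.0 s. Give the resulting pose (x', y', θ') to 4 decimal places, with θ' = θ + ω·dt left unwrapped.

θ' = -1.3090 + -0.25·1.0 = -1.5590
R = v/ω = -1.75/-0.25 = 7.0000
x' = 2.5 + 7.0000·(sin -1.5590 − sin -1.3090) = 2.2620
y' = 2 − 7.0000·(cos -1.5590 − cos -1.3090) = 3.7291

(2.2620, 3.7291, -1.5590)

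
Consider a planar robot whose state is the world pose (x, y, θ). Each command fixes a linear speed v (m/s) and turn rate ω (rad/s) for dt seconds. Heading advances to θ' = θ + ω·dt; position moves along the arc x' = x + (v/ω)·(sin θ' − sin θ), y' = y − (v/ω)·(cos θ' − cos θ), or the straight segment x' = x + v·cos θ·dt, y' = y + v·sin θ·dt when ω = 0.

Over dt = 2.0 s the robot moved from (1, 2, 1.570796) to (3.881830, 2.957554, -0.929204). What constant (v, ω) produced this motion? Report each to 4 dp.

Δθ = -0.929204 − 1.570796 = -2.500000
ω = Δθ/dt = -2.500000/2.0 = -1.2500
R = Δx/(sin θ' − sin θ) = -1.6000
v = R·ω = -1.6000·-1.2500 = 2.0000

v = 2.0000, ω = -1.2500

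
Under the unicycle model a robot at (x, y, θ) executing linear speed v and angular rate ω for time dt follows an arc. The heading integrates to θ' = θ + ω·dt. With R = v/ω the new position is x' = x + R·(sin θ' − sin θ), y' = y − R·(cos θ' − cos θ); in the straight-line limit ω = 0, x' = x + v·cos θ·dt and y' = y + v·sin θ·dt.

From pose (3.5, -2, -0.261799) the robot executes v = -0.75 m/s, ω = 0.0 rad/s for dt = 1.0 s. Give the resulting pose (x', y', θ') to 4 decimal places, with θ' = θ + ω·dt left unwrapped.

θ' = -0.2618 + 0.0·1.0 = -0.2618
ω = 0 → straight: x' = 3.5 + -0.75·cos(-0.2618)·1.0 = 2.7756
y' = -2 + -0.75·sin(-0.2618)·1.0 = -1.8059

(2.7756, -1.8059, -0.2618)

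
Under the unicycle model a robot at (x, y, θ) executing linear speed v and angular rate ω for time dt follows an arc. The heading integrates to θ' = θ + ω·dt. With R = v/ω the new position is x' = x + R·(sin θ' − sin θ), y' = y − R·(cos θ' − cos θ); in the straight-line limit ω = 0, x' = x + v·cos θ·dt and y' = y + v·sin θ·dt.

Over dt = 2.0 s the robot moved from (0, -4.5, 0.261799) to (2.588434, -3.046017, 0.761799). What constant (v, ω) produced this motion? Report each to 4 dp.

Δθ = 0.761799 − 0.261799 = 0.500000
ω = Δθ/dt = 0.500000/2.0 = 0.2500
R = Δx/(sin θ' − sin θ) = 6.0000
v = R·ω = 6.0000·0.2500 = 1.5000

v = 1.5000, ω = 0.2500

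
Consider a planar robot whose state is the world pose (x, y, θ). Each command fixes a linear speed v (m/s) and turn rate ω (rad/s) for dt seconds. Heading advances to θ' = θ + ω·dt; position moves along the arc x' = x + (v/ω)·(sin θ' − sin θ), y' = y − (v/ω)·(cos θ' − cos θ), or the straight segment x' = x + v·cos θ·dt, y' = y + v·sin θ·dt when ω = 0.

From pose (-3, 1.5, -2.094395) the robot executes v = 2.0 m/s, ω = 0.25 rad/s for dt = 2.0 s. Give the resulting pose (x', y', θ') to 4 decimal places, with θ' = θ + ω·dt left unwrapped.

θ' = -2.0944 + 0.25·2.0 = -1.5944
R = v/ω = 2.0/0.25 = 8.0000
x' = -3 + 8.0000·(sin -1.5944 − sin -2.0944) = -4.0696
y' = 1.5 − 8.0000·(cos -1.5944 − cos -2.0944) = -2.3112

(-4.0696, -2.3112, -1.5944)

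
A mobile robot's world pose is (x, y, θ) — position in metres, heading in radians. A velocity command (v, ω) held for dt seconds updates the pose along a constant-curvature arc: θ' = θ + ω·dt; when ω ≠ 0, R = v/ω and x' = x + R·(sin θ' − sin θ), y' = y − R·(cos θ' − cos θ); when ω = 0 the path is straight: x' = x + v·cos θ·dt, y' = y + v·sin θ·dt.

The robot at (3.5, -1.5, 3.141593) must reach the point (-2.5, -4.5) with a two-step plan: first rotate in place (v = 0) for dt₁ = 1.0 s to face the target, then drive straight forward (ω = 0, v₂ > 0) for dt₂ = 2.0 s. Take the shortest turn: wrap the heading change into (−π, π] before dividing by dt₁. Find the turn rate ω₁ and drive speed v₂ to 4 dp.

heading to target = atan2(-4.5−-1.5, -2.5−3.5) = -2.6779
Δθ = wrap(-2.6779 − 3.1416) = 0.4636; ω₁ = Δθ/dt₁ = 0.4636
distance = √((-2.5−3.5)² + (-4.5−-1.5)²) = 6.7082; v₂ = distance/dt₂ = 3.3541

ω₁ = 0.4636, v₂ = 3.3541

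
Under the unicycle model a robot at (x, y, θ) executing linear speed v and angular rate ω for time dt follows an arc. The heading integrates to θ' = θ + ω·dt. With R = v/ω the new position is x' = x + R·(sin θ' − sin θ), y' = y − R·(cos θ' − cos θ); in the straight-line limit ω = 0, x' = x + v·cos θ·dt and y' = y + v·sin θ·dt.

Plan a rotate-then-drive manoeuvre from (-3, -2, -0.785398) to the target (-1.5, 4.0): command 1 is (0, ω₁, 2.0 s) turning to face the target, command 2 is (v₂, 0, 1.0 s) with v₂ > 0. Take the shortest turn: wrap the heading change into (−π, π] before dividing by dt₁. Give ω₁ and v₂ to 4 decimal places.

heading to target = atan2(4−-2, -1.5−-3) = 1.3258
Δθ = wrap(1.3258 − -0.7854) = 2.1112; ω₁ = Δθ/dt₁ = 1.0556
distance = √((-1.5−-3)² + (4−-2)²) = 6.1847; v₂ = distance/dt₂ = 6.1847

ω₁ = 1.0556, v₂ = 6.1847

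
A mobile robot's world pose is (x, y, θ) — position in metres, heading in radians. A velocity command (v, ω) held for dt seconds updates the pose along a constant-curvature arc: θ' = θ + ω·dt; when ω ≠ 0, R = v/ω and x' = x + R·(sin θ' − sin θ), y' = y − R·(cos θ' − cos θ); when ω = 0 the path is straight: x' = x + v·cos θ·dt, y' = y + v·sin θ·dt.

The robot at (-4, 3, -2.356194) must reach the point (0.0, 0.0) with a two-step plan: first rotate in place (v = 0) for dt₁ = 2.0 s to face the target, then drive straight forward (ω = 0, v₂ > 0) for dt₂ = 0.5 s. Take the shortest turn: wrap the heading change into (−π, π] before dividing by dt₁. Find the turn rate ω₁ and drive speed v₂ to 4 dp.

heading to target = atan2(0−3, 0−-4) = -0.6435
Δθ = wrap(-0.6435 − -2.3562) = 1.7127; ω₁ = Δθ/dt₁ = 0.8563
distance = √((0−-4)² + (0−3)²) = 5.0000; v₂ = distance/dt₂ = 10.0000

ω₁ = 0.8563, v₂ = 10.0000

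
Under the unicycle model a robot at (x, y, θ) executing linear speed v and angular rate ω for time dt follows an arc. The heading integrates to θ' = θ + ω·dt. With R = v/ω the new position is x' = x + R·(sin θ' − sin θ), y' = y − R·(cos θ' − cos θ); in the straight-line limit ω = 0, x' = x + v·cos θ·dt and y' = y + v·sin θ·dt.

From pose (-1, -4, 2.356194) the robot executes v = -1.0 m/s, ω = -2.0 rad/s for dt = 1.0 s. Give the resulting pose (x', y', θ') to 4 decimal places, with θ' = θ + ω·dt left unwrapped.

θ' = 2.3562 + -2.0·1.0 = 0.3562
R = v/ω = -1.0/-2.0 = 0.5000
x' = -1 + 0.5000·(sin 0.3562 − sin 2.3562) = -1.1792
y' = -4 − 0.5000·(cos 0.3562 − cos 2.3562) = -4.8222

(-1.1792, -4.8222, 0.3562)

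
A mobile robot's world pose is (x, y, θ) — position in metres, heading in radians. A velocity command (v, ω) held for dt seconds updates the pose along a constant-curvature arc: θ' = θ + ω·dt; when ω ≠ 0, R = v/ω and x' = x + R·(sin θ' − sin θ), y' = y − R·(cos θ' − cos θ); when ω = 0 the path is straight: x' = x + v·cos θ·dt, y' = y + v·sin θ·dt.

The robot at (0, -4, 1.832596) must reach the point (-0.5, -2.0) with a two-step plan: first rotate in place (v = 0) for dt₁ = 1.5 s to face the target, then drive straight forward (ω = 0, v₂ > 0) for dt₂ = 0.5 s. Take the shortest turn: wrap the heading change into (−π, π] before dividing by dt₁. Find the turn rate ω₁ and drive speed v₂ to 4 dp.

ω₁ = -0.0112, v₂ = 4.1231

heading to target = atan2(-2−-4, -0.5−0) = 1.8158
Δθ = wrap(1.8158 − 1.8326) = -0.0168; ω₁ = Δθ/dt₁ = -0.0112
distance = √((-0.5−0)² + (-2−-4)²) = 2.0616; v₂ = distance/dt₂ = 4.1231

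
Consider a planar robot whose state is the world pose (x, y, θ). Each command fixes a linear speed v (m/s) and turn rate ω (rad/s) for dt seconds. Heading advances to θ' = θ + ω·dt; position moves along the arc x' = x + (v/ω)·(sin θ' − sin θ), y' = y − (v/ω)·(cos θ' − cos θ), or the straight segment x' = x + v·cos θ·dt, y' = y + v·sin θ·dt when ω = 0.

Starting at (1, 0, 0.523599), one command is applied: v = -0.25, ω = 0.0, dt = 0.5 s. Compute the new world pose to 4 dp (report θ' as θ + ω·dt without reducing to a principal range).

(0.8917, -0.0625, 0.5236)

θ' = 0.5236 + 0.0·0.5 = 0.5236
ω = 0 → straight: x' = 1 + -0.25·cos(0.5236)·0.5 = 0.8917
y' = 0 + -0.25·sin(0.5236)·0.5 = -0.0625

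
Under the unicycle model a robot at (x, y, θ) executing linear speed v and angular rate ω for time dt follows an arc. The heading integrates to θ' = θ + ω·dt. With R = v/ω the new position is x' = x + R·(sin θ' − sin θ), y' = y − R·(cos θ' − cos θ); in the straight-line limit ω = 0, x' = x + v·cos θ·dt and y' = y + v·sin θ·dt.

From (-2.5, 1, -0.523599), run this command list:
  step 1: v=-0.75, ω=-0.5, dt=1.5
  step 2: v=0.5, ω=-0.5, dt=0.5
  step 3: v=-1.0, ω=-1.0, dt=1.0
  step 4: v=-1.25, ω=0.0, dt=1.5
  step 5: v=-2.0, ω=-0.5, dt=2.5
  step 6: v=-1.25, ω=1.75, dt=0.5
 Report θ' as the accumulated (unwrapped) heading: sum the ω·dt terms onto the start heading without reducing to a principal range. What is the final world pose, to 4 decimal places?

(4.0807, 3.4129, -2.8986)

step 1: θ'=-1.2736 (R=1.5000) → pose (-3.1842, 1.8598, -1.2736)
step 2: θ'=-1.5236 (R=-1.0000) → pose (-3.1415, 1.6141, -1.5236)
step 3: θ'=-2.5236 (R=1.0000) → pose (-2.7220, 2.4763, -2.5236)
step 4: θ'=-2.5236 (straight) → pose (-1.1938, 3.5627, -2.5236)
step 5: θ'=-3.7736 (R=4.0000) → pose (3.4868, 3.5299, -3.7736)
step 6: θ'=-2.8986 (R=-0.7143) → pose (4.0807, 3.4129, -2.8986)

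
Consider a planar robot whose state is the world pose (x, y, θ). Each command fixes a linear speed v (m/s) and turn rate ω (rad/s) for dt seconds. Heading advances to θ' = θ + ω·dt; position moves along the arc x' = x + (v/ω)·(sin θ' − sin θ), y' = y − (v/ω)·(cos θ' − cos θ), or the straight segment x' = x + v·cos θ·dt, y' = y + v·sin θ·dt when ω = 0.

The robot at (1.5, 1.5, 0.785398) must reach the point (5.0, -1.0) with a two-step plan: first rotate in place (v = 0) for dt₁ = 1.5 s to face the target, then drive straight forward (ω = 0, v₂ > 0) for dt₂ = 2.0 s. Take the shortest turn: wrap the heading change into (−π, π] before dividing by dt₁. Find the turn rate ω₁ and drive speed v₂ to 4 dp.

ω₁ = -0.9371, v₂ = 2.1506

heading to target = atan2(-1−1.5, 5−1.5) = -0.6202
Δθ = wrap(-0.6202 − 0.7854) = -1.4056; ω₁ = Δθ/dt₁ = -0.9371
distance = √((5−1.5)² + (-1−1.5)²) = 4.3012; v₂ = distance/dt₂ = 2.1506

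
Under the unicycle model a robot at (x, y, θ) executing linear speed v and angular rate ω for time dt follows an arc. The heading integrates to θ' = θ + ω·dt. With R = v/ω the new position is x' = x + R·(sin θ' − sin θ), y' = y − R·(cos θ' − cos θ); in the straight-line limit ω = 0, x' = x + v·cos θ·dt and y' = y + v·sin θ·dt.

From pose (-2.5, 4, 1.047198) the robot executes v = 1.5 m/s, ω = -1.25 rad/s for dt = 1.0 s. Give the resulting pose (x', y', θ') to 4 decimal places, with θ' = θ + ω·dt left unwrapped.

θ' = 1.0472 + -1.25·1.0 = -0.2028
R = v/ω = 1.5/-1.25 = -1.2000
x' = -2.5 + -1.2000·(sin -0.2028 − sin 1.0472) = -1.2191
y' = 4 − -1.2000·(cos -0.2028 − cos 1.0472) = 4.5754

(-1.2191, 4.5754, -0.2028)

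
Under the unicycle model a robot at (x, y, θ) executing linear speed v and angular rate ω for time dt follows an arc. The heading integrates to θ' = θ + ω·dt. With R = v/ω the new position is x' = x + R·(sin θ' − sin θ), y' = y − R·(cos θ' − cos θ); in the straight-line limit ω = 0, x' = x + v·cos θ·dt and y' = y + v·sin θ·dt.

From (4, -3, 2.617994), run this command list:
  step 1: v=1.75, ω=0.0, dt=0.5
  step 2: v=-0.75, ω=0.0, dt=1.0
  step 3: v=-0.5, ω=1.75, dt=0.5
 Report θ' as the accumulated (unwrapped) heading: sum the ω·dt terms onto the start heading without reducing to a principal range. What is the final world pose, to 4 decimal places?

step 1: θ'=2.6180 (straight) → pose (3.2422, -2.5625, 2.6180)
step 2: θ'=2.6180 (straight) → pose (3.8917, -2.9375, 2.6180)
step 3: θ'=3.4930 (R=-0.2857) → pose (4.1330, -2.9583, 3.4930)

(4.1330, -2.9583, 3.4930)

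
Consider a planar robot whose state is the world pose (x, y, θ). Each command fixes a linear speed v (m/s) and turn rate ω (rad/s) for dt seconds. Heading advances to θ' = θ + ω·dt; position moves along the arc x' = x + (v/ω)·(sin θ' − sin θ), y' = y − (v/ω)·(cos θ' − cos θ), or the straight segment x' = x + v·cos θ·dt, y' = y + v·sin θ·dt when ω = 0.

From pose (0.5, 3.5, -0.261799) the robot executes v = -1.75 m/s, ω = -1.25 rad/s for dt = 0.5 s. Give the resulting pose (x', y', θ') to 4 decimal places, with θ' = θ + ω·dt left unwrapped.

θ' = -0.2618 + -1.25·0.5 = -0.8868
R = v/ω = -1.75/-1.25 = 1.4000
x' = 0.5 + 1.4000·(sin -0.8868 − sin -0.2618) = -0.2227
y' = 3.5 − 1.4000·(cos -0.8868 − cos -0.2618) = 3.9676

(-0.2227, 3.9676, -0.8868)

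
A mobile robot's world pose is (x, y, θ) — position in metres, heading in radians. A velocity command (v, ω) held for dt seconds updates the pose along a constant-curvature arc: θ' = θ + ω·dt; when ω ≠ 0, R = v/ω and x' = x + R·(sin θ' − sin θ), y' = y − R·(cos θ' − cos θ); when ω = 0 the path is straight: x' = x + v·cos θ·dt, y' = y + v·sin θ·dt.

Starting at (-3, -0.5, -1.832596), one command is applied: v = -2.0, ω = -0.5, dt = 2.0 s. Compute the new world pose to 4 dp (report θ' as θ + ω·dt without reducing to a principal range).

(-0.3527, 2.2753, -2.8326)

θ' = -1.8326 + -0.5·2.0 = -2.8326
R = v/ω = -2.0/-0.5 = 4.0000
x' = -3 + 4.0000·(sin -2.8326 − sin -1.8326) = -0.3527
y' = -0.5 − 4.0000·(cos -2.8326 − cos -1.8326) = 2.2753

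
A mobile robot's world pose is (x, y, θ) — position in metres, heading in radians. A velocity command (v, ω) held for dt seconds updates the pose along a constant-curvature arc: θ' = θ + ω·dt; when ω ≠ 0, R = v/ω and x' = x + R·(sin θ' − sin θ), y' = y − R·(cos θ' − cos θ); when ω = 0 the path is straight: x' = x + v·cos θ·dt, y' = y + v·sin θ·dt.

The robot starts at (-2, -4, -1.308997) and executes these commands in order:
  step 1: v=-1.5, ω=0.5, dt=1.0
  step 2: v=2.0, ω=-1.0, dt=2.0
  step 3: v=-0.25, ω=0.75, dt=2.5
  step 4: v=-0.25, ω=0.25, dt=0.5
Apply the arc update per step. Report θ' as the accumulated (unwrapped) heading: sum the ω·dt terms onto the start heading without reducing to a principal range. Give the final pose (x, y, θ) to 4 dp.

(-3.4424, -5.3678, -0.8090)

step 1: θ'=-0.8090 (R=-3.0000) → pose (-2.7270, -2.7058, -0.8090)
step 2: θ'=-2.8090 (R=-2.0000) → pose (-3.5212, -5.9766, -2.8090)
step 3: θ'=-0.9340 (R=-0.3333) → pose (-3.3620, -5.4634, -0.9340)
step 4: θ'=-0.8090 (R=-1.0000) → pose (-3.4424, -5.3678, -0.8090)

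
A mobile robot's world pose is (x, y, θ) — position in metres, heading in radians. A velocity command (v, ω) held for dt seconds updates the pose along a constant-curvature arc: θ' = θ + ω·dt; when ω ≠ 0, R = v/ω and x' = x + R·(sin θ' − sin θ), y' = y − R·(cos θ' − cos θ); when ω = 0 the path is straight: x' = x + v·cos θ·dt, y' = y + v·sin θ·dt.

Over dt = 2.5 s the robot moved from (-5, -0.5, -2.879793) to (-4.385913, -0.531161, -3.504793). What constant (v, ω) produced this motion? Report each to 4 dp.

v = -0.2500, ω = -0.2500

Δθ = -3.504793 − -2.879793 = -0.625000
ω = Δθ/dt = -0.625000/2.5 = -0.2500
R = Δx/(sin θ' − sin θ) = 1.0000
v = R·ω = 1.0000·-0.2500 = -0.2500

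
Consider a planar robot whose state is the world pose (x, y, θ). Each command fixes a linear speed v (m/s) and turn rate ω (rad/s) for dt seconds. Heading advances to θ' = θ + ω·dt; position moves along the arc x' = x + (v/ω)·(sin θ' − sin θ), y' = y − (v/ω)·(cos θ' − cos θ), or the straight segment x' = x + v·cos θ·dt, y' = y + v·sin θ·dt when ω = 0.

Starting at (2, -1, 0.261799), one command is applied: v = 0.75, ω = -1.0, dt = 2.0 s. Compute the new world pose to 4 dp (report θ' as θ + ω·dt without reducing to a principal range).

θ' = 0.2618 + -1.0·2.0 = -1.7382
R = v/ω = 0.75/-1.0 = -0.7500
x' = 2 + -0.7500·(sin -1.7382 − sin 0.2618) = 2.9336
y' = -1 − -0.7500·(cos -1.7382 − cos 0.2618) = -1.8494

(2.9336, -1.8494, -1.7382)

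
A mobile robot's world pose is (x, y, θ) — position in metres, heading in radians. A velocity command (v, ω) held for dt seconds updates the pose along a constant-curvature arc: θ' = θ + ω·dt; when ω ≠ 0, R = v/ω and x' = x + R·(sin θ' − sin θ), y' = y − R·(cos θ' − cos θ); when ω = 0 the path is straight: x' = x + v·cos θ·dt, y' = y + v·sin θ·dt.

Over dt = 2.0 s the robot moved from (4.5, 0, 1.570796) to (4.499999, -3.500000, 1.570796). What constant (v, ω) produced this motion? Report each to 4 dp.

v = -1.7500, ω = 0.0000

Δθ = 1.570796 − 1.570796 = 0.000000
ω = Δθ/dt = 0.000000/2.0 = 0.0000
ω = 0 → v = (Δx·cos θ + Δy·sin θ)/dt = -1.7500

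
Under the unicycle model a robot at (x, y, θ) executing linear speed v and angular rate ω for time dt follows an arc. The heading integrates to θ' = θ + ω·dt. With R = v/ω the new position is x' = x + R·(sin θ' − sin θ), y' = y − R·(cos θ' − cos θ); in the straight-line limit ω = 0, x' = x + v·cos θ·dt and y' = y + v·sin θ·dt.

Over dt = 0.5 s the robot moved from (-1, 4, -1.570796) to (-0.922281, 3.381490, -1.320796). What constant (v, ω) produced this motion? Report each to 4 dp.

Δθ = -1.320796 − -1.570796 = 0.250000
ω = Δθ/dt = 0.250000/0.5 = 0.5000
R = −Δy/(cos θ' − cos θ) = 2.5000
v = R·ω = 2.5000·0.5000 = 1.2500

v = 1.2500, ω = 0.5000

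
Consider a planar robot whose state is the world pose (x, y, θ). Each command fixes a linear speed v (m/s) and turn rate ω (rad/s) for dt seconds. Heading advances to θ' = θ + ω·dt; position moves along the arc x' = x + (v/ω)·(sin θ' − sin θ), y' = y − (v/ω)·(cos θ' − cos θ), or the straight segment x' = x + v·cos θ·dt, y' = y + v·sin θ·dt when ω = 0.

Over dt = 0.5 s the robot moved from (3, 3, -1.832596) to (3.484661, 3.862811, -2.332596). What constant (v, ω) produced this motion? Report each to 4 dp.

Δθ = -2.332596 − -1.832596 = -0.500000
ω = Δθ/dt = -0.500000/0.5 = -1.0000
R = −Δy/(cos θ' − cos θ) = 2.0000
v = R·ω = 2.0000·-1.0000 = -2.0000

v = -2.0000, ω = -1.0000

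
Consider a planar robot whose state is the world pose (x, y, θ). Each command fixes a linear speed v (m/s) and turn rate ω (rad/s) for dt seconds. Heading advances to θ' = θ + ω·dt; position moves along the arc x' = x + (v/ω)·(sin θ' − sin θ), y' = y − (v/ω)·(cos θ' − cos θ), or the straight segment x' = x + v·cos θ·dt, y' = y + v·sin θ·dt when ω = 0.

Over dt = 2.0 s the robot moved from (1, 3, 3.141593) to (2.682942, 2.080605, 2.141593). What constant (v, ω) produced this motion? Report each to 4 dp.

Δθ = 2.141593 − 3.141593 = -1.000000
ω = Δθ/dt = -1.000000/2.0 = -0.5000
R = Δx/(sin θ' − sin θ) = 2.0000
v = R·ω = 2.0000·-0.5000 = -1.0000

v = -1.0000, ω = -0.5000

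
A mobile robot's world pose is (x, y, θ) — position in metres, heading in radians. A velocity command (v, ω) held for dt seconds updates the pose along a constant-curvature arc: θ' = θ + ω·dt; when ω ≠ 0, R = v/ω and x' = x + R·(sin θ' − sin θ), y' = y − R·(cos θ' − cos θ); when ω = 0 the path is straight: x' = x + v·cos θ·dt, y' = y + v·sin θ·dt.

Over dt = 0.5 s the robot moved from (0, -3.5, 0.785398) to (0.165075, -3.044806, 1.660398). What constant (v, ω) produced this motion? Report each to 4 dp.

Δθ = 1.660398 − 0.785398 = 0.875000
ω = Δθ/dt = 0.875000/0.5 = 1.7500
R = −Δy/(cos θ' − cos θ) = 0.5714
v = R·ω = 0.5714·1.7500 = 1.0000

v = 1.0000, ω = 1.7500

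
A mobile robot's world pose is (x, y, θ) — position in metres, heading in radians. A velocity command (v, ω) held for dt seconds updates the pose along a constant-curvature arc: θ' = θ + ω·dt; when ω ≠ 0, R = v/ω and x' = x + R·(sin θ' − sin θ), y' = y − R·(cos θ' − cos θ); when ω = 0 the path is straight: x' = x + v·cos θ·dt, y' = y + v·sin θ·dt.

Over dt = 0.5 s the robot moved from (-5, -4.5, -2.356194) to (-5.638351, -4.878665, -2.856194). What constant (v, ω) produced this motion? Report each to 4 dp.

Δθ = -2.856194 − -2.356194 = -0.500000
ω = Δθ/dt = -0.500000/0.5 = -1.0000
R = Δx/(sin θ' − sin θ) = -1.5000
v = R·ω = -1.5000·-1.0000 = 1.5000

v = 1.5000, ω = -1.0000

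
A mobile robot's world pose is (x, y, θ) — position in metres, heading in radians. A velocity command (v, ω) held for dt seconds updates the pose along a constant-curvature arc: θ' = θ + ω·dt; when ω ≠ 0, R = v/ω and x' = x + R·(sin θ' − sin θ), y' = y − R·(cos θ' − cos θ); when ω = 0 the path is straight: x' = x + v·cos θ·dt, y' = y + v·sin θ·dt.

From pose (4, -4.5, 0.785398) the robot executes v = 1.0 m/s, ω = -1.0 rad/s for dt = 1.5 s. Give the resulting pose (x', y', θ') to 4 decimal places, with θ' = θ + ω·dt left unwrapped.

(5.3624, -4.4518, -0.7146)

θ' = 0.7854 + -1.0·1.5 = -0.7146
R = v/ω = 1.0/-1.0 = -1.0000
x' = 4 + -1.0000·(sin -0.7146 − sin 0.7854) = 5.3624
y' = -4.5 − -1.0000·(cos -0.7146 − cos 0.7854) = -4.4518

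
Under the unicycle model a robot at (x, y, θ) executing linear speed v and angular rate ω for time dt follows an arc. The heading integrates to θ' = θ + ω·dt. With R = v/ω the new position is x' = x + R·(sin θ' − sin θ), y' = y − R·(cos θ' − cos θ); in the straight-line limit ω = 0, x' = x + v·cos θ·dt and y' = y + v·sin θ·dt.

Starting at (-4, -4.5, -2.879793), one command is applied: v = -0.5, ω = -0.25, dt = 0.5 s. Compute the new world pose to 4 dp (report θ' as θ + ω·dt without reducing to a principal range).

(-3.7551, -4.4505, -3.0048)

θ' = -2.8798 + -0.25·0.5 = -3.0048
R = v/ω = -0.5/-0.25 = 2.0000
x' = -4 + 2.0000·(sin -3.0048 − sin -2.8798) = -3.7551
y' = -4.5 − 2.0000·(cos -3.0048 − cos -2.8798) = -4.4505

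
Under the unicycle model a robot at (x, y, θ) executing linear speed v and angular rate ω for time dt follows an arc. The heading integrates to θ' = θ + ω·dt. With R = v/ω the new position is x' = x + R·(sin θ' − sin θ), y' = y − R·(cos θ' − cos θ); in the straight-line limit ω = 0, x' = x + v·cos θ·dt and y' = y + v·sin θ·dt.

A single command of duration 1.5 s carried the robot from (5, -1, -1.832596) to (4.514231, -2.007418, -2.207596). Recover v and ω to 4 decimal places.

Δθ = -2.207596 − -1.832596 = -0.375000
ω = Δθ/dt = -0.375000/1.5 = -0.2500
R = −Δy/(cos θ' − cos θ) = -3.0000
v = R·ω = -3.0000·-0.2500 = 0.7500

v = 0.7500, ω = -0.2500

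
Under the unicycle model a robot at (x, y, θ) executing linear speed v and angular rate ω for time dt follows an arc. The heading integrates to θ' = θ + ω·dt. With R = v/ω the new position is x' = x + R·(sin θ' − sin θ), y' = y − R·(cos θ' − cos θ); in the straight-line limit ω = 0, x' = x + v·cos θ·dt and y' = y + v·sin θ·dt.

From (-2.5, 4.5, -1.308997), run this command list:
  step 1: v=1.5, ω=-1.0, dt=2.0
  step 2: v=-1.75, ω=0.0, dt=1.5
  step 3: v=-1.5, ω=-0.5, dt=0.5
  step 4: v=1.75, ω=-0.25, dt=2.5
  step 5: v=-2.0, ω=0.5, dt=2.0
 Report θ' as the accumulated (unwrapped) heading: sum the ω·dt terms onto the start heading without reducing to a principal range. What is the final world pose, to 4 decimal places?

step 1: θ'=-3.3090 (R=-1.5000) → pose (-4.1988, 2.6327, -3.3090)
step 2: θ'=-3.3090 (straight) → pose (-1.6105, 2.1954, -3.3090)
step 3: θ'=-3.5590 (R=3.0000) → pose (-0.8942, 1.9797, -3.5590)
step 4: θ'=-4.1840 (R=-7.0000) → pose (-4.1018, 4.8497, -4.1840)
step 5: θ'=-3.1840 (R=-4.0000) → pose (-0.8169, 2.8699, -3.1840)

(-0.8169, 2.8699, -3.1840)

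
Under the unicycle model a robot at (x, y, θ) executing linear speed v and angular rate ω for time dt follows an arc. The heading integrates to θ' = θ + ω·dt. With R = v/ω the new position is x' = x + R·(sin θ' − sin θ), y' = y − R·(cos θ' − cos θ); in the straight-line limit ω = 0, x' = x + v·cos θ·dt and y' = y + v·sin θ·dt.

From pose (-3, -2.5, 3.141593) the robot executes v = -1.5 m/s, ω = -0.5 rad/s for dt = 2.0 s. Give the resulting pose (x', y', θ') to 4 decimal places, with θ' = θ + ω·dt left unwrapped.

(-0.4756, -3.8791, 2.1416)

θ' = 3.1416 + -0.5·2.0 = 2.1416
R = v/ω = -1.5/-0.5 = 3.0000
x' = -3 + 3.0000·(sin 2.1416 − sin 3.1416) = -0.4756
y' = -2.5 − 3.0000·(cos 2.1416 − cos 3.1416) = -3.8791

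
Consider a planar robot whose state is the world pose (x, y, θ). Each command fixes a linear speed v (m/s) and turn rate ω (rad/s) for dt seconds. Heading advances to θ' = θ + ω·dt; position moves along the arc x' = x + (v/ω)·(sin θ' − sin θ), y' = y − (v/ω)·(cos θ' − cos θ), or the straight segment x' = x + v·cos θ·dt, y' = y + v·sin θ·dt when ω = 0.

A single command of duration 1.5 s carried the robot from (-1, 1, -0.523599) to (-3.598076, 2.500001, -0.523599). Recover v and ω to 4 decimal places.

Δθ = -0.523599 − -0.523599 = 0.000000
ω = Δθ/dt = 0.000000/1.5 = 0.0000
ω = 0 → v = (Δx·cos θ + Δy·sin θ)/dt = -2.0000

v = -2.0000, ω = 0.0000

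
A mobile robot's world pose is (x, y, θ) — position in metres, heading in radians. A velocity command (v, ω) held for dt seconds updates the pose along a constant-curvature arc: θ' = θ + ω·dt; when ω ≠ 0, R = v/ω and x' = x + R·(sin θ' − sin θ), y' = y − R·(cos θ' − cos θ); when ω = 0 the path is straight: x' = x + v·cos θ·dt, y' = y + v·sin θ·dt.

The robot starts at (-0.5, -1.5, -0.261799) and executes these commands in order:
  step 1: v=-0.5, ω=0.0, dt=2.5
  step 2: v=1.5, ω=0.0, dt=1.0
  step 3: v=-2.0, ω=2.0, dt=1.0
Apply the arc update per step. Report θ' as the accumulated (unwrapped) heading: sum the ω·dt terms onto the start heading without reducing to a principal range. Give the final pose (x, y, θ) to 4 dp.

step 1: θ'=-0.2618 (straight) → pose (-1.7074, -1.1765, -0.2618)
step 2: θ'=-0.2618 (straight) → pose (-0.2585, -1.5647, -0.2618)
step 3: θ'=1.7382 (R=-1.0000) → pose (-1.5034, -2.6973, 1.7382)

(-1.5034, -2.6973, 1.7382)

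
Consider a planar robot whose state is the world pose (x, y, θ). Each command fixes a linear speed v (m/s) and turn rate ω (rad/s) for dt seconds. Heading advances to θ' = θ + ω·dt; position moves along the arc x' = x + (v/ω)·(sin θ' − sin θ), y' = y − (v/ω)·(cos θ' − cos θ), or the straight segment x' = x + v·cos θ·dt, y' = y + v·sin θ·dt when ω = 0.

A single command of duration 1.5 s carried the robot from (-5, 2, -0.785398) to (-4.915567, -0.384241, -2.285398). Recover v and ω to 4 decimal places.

v = 1.7500, ω = -1.0000

Δθ = -2.285398 − -0.785398 = -1.500000
ω = Δθ/dt = -1.500000/1.5 = -1.0000
R = −Δy/(cos θ' − cos θ) = -1.7500
v = R·ω = -1.7500·-1.0000 = 1.7500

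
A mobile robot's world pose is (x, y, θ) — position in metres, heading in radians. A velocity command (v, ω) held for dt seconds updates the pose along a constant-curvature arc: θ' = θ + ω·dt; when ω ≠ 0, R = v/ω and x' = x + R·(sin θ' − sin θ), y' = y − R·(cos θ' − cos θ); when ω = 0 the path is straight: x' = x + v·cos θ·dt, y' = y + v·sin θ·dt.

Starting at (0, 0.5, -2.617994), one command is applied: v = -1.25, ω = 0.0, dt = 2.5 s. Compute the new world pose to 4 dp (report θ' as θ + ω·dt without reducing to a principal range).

θ' = -2.6180 + 0.0·2.5 = -2.6180
ω = 0 → straight: x' = 0 + -1.25·cos(-2.6180)·2.5 = 2.7063
y' = 0.5 + -1.25·sin(-2.6180)·2.5 = 2.0625

(2.7063, 2.0625, -2.6180)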